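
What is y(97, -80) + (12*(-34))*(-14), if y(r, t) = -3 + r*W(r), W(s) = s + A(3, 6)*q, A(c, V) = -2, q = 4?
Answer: 14342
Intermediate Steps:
W(s) = -8 + s (W(s) = s - 2*4 = s - 8 = -8 + s)
y(r, t) = -3 + r*(-8 + r)
y(97, -80) + (12*(-34))*(-14) = (-3 + 97*(-8 + 97)) + (12*(-34))*(-14) = (-3 + 97*89) - 408*(-14) = (-3 + 8633) + 5712 = 8630 + 5712 = 14342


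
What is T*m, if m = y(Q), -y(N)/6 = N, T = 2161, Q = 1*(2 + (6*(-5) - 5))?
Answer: 427878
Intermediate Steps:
Q = -33 (Q = 1*(2 + (-30 - 5)) = 1*(2 - 35) = 1*(-33) = -33)
y(N) = -6*N
m = 198 (m = -6*(-33) = 198)
T*m = 2161*198 = 427878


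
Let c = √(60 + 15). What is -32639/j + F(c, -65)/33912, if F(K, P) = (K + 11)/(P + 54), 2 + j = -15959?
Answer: 1106837807/541269432 - 5*√3/373032 ≈ 2.0449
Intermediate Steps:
j = -15961 (j = -2 - 15959 = -15961)
c = 5*√3 (c = √75 = 5*√3 ≈ 8.6602)
F(K, P) = (11 + K)/(54 + P)
-32639/j + F(c, -65)/33912 = -32639/(-15961) + ((11 + 5*√3)/(54 - 65))/33912 = -32639*(-1/15961) + ((11 + 5*√3)/(-11))*(1/33912) = 32639/15961 - (11 + 5*√3)/11*(1/33912) = 32639/15961 + (-1 - 5*√3/11)*(1/33912) = 32639/15961 + (-1/33912 - 5*√3/373032) = 1106837807/541269432 - 5*√3/373032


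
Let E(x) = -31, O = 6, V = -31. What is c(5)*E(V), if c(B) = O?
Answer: -186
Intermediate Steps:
c(B) = 6
c(5)*E(V) = 6*(-31) = -186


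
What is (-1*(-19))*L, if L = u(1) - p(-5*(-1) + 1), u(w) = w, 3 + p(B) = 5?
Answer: -19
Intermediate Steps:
p(B) = 2 (p(B) = -3 + 5 = 2)
L = -1 (L = 1 - 1*2 = 1 - 2 = -1)
(-1*(-19))*L = -1*(-19)*(-1) = 19*(-1) = -19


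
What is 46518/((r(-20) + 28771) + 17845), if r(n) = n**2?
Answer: 7753/7836 ≈ 0.98941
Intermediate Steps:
46518/((r(-20) + 28771) + 17845) = 46518/(((-20)**2 + 28771) + 17845) = 46518/((400 + 28771) + 17845) = 46518/(29171 + 17845) = 46518/47016 = 46518*(1/47016) = 7753/7836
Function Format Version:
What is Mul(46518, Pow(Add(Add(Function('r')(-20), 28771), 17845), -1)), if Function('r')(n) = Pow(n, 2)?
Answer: Rational(7753, 7836) ≈ 0.98941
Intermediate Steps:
Mul(46518, Pow(Add(Add(Function('r')(-20), 28771), 17845), -1)) = Mul(46518, Pow(Add(Add(Pow(-20, 2), 28771), 17845), -1)) = Mul(46518, Pow(Add(Add(400, 28771), 17845), -1)) = Mul(46518, Pow(Add(29171, 17845), -1)) = Mul(46518, Pow(47016, -1)) = Mul(46518, Rational(1, 47016)) = Rational(7753, 7836)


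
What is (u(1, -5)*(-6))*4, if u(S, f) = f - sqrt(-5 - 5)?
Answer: 120 + 24*I*sqrt(10) ≈ 120.0 + 75.895*I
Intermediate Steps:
u(S, f) = f - I*sqrt(10) (u(S, f) = f - sqrt(-10) = f - I*sqrt(10))
(u(1, -5)*(-6))*4 = ((-5 - I*sqrt(10))*(-6))*4 = (30 + 6*I*sqrt(10))*4 = 120 + 24*I*sqrt(10)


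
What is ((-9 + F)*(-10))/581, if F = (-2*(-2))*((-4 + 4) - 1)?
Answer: 130/581 ≈ 0.22375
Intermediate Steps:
F = -4 (F = 4*(0 - 1) = 4*(-1) = -4)
((-9 + F)*(-10))/581 = ((-9 - 4)*(-10))/581 = -13*(-10)*(1/581) = 130*(1/581) = 130/581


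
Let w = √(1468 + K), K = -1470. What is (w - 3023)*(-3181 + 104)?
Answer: 9301771 - 3077*I*√2 ≈ 9.3018e+6 - 4351.5*I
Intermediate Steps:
w = I*√2 (w = √(1468 - 1470) = √(-2) = I*√2 ≈ 1.4142*I)
(w - 3023)*(-3181 + 104) = (I*√2 - 3023)*(-3181 + 104) = (-3023 + I*√2)*(-3077) = 9301771 - 3077*I*√2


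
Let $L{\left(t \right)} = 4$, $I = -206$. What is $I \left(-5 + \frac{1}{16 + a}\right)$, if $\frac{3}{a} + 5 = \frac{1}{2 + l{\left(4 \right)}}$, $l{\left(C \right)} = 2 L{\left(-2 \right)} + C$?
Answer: $\frac{179941}{177} \approx 1016.6$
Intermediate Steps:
$l{\left(C \right)} = 8 + C$ ($l{\left(C \right)} = 2 \cdot 4 + C = 8 + C$)
$a = - \frac{14}{23}$ ($a = \frac{3}{-5 + \frac{1}{2 + \left(8 + 4\right)}} = \frac{3}{-5 + \frac{1}{2 + 12}} = \frac{3}{-5 + \frac{1}{14}} = \frac{3}{- \frac{69}{14}} = 3 \left(- \frac{14}{69}\right) = - \frac{14}{23} \approx -0.6087$)
$I \left(-5 + \frac{1}{16 + a}\right) = - 206 \left(-5 + \frac{1}{16 - \frac{14}{23}}\right) = - 206 \left(-5 + \frac{1}{\frac{354}{23}}\right) = - 206 \left(-5 + \frac{23}{354}\right) = \left(-206\right) \left(- \frac{1747}{354}\right) = \frac{179941}{177}$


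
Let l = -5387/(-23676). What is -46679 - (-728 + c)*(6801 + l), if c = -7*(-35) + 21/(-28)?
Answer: 102388118963/31568 ≈ 3.2434e+6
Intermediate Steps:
l = 5387/23676 (l = -5387*(-1/23676) = 5387/23676 ≈ 0.22753)
c = 977/4 (c = 245 + 21*(-1/28) = 245 - ¾ = 977/4 ≈ 244.25)
-46679 - (-728 + c)*(6801 + l) = -46679 - (-728 + 977/4)*(6801 + 5387/23676) = -46679 - (-1935)*161025863/(4*23676) = -46679 - 1*(-103861681635/31568) = -46679 + 103861681635/31568 = 102388118963/31568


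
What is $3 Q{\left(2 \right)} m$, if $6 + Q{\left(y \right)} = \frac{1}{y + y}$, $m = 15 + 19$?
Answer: $- \frac{1173}{2} \approx -586.5$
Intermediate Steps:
$m = 34$
$Q{\left(y \right)} = -6 + \frac{1}{2 y}$ ($Q{\left(y \right)} = -6 + \frac{1}{y + y} = -6 + \frac{1}{2 y}$)
$3 Q{\left(2 \right)} m = 3 \left(-6 + \frac{1}{2 \cdot 2}\right) 34 = 3 \left(-6 + \frac{1}{2} \cdot \frac{1}{2}\right) 34 = 3 \left(-6 + \frac{1}{4}\right) 34 = 3 \left(- \frac{23}{4}\right) 34 = \left(- \frac{69}{4}\right) 34 = - \frac{1173}{2}$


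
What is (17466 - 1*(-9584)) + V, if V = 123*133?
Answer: 43409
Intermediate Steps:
V = 16359
(17466 - 1*(-9584)) + V = (17466 - 1*(-9584)) + 16359 = (17466 + 9584) + 16359 = 27050 + 16359 = 43409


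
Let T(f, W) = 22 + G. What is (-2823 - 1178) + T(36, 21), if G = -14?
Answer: -3993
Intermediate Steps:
T(f, W) = 8 (T(f, W) = 22 - 14 = 8)
(-2823 - 1178) + T(36, 21) = (-2823 - 1178) + 8 = -4001 + 8 = -3993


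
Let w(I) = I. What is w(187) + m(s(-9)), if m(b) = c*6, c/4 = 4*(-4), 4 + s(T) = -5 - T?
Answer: -197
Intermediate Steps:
s(T) = -9 - T (s(T) = -4 + (-5 - T) = -9 - T)
c = -64 (c = 4*(4*(-4)) = 4*(-16) = -64)
m(b) = -384 (m(b) = -64*6 = -384)
w(187) + m(s(-9)) = 187 - 384 = -197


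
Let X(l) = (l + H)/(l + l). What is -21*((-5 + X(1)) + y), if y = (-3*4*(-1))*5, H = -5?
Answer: -1113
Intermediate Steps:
X(l) = (-5 + l)/(2*l) (X(l) = (l - 5)/(l + l) = (-5 + l)/((2*l)) = (-5 + l)*(1/(2*l)) = (-5 + l)/(2*l))
y = 60 (y = -12*(-1)*5 = 12*5 = 60)
-21*((-5 + X(1)) + y) = -21*((-5 + (½)*(-5 + 1)/1) + 60) = -21*((-5 + (½)*1*(-4)) + 60) = -21*((-5 - 2) + 60) = -21*(-7 + 60) = -21*53 = -1113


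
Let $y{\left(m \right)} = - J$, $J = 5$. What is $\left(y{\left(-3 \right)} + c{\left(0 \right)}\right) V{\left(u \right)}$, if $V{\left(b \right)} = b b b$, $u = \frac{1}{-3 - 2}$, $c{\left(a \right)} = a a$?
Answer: $\frac{1}{25} \approx 0.04$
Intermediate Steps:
$c{\left(a \right)} = a^{2}$
$u = - \frac{1}{5}$ ($u = \frac{1}{-5} = - \frac{1}{5} \approx -0.2$)
$V{\left(b \right)} = b^{3}$ ($V{\left(b \right)} = b^{2} b = b^{3}$)
$y{\left(m \right)} = -5$ ($y{\left(m \right)} = \left(-1\right) 5 = -5$)
$\left(y{\left(-3 \right)} + c{\left(0 \right)}\right) V{\left(u \right)} = \left(-5 + 0^{2}\right) \left(- \frac{1}{5}\right)^{3} = \left(-5 + 0\right) \left(- \frac{1}{125}\right) = \left(-5\right) \left(- \frac{1}{125}\right) = \frac{1}{25}$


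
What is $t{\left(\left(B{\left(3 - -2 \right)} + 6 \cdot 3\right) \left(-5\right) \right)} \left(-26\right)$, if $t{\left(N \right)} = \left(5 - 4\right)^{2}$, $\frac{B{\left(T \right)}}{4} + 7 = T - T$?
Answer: $-26$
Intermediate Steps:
$B{\left(T \right)} = -28$ ($B{\left(T \right)} = -28 + 4 \left(T - T\right) = -28 + 4 \cdot 0 = -28 + 0 = -28$)
$t{\left(N \right)} = 1$ ($t{\left(N \right)} = 1^{2} = 1$)
$t{\left(\left(B{\left(3 - -2 \right)} + 6 \cdot 3\right) \left(-5\right) \right)} \left(-26\right) = 1 \left(-26\right) = -26$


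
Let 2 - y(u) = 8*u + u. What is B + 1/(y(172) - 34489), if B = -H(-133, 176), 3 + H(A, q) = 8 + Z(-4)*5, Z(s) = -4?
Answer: 540524/36035 ≈ 15.000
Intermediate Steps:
y(u) = 2 - 9*u (y(u) = 2 - (8*u + u) = 2 - 9*u)
H(A, q) = -15 (H(A, q) = -3 + (8 - 4*5) = -3 + (8 - 20) = -3 - 12 = -15)
B = 15 (B = -1*(-15) = 15)
B + 1/(y(172) - 34489) = 15 + 1/((2 - 9*172) - 34489) = 15 + 1/((2 - 1548) - 34489) = 15 + 1/(-1546 - 34489) = 15 + 1/(-36035) = 15 - 1/36035 = 540524/36035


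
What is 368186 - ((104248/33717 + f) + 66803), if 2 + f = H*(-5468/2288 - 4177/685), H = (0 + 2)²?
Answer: 995500846455298/3302748735 ≈ 3.0142e+5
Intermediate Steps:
H = 4 (H = 2² = 4)
f = -3521549/97955 (f = -2 + 4*(-5468/2288 - 4177/685) = -2 + 4*(-5468*1/2288 - 4177*1/685) = -2 + 4*(-1367/572 - 4177/685) = -2 + 4*(-3325639/391820) = -2 - 3325639/97955 = -3521549/97955 ≈ -35.951)
368186 - ((104248/33717 + f) + 66803) = 368186 - ((104248/33717 - 3521549/97955) + 66803) = 368186 - (-108524454793/3302748735 + 66803) = 368186 - 1*220524999289412/3302748735 = 368186 - 220524999289412/3302748735 = 995500846455298/3302748735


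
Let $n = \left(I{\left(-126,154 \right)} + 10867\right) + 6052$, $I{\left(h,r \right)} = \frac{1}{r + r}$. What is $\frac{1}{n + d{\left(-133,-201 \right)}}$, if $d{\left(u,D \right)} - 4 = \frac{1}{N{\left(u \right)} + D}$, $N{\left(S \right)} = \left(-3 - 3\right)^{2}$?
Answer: $\frac{4620}{78184247} \approx 5.9091 \cdot 10^{-5}$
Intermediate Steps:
$N{\left(S \right)} = 36$ ($N{\left(S \right)} = \left(-6\right)^{2} = 36$)
$d{\left(u,D \right)} = 4 + \frac{1}{36 + D}$
$I{\left(h,r \right)} = \frac{1}{2 r}$
$n = \frac{5211053}{308}$ ($n = \left(\frac{1}{2 \cdot 154} + 10867\right) + 6052 = \left(\frac{1}{2} \cdot \frac{1}{154} + 10867\right) + 6052 = \left(\frac{1}{308} + 10867\right) + 6052 = \frac{3347037}{308} + 6052 = \frac{5211053}{308} \approx 16919.0$)
$\frac{1}{n + d{\left(-133,-201 \right)}} = \frac{1}{\frac{5211053}{308} + \frac{145 + 4 \left(-201\right)}{36 - 201}} = \frac{1}{\frac{5211053}{308} + \frac{145 - 804}{-165}} = \frac{1}{\frac{5211053}{308} - - \frac{659}{165}} = \frac{1}{\frac{5211053}{308} + \frac{659}{165}} = \frac{1}{\frac{78184247}{4620}} = \frac{4620}{78184247}$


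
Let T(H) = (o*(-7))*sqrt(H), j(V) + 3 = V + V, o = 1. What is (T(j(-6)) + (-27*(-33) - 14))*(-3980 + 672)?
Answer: -2901116 + 23156*I*sqrt(15) ≈ -2.9011e+6 + 89683.0*I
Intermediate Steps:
j(V) = -3 + 2*V (j(V) = -3 + (V + V) = -3 + 2*V)
T(H) = -7*sqrt(H) (T(H) = (1*(-7))*sqrt(H) = -7*sqrt(H))
(T(j(-6)) + (-27*(-33) - 14))*(-3980 + 672) = (-7*sqrt(-3 + 2*(-6)) + (-27*(-33) - 14))*(-3980 + 672) = (-7*sqrt(-3 - 12) + (891 - 14))*(-3308) = (-7*I*sqrt(15) + 877)*(-3308) = (877 - 7*I*sqrt(15))*(-3308) = -2901116 + 23156*I*sqrt(15)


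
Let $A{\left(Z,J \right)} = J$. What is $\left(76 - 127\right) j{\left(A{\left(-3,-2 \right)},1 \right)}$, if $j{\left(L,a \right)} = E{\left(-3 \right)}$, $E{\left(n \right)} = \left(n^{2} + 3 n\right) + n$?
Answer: $153$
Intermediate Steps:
$E{\left(n \right)} = n^{2} + 4 n$
$j{\left(L,a \right)} = -3$ ($j{\left(L,a \right)} = - 3 \left(4 - 3\right) = \left(-3\right) 1 = -3$)
$\left(76 - 127\right) j{\left(A{\left(-3,-2 \right)},1 \right)} = \left(76 - 127\right) \left(-3\right) = \left(-51\right) \left(-3\right) = 153$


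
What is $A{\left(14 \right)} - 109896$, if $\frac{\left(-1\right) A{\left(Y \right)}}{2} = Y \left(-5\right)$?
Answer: $-109756$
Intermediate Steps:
$A{\left(Y \right)} = 10 Y$ ($A{\left(Y \right)} = - 2 Y \left(-5\right) = - 2 \left(- 5 Y\right) = 10 Y$)
$A{\left(14 \right)} - 109896 = 10 \cdot 14 - 109896 = 140 - 109896 = -109756$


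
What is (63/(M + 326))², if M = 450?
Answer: 3969/602176 ≈ 0.0065911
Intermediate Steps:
(63/(M + 326))² = (63/(450 + 326))² = (63/776)² = 3969/602176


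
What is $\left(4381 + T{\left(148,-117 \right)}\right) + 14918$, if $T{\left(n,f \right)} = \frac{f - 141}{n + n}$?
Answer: $\frac{2856123}{148} \approx 19298.0$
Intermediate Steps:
$T{\left(n,f \right)} = \frac{-141 + f}{2 n}$
$\left(4381 + T{\left(148,-117 \right)}\right) + 14918 = \left(4381 + \frac{-141 - 117}{2 \cdot 148}\right) + 14918 = \left(4381 + \frac{1}{2} \cdot \frac{1}{148} \left(-258\right)\right) + 14918 = \left(4381 - \frac{129}{148}\right) + 14918 = \frac{648259}{148} + 14918 = \frac{2856123}{148}$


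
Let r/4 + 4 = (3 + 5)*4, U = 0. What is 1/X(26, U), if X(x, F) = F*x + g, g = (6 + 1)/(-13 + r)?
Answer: 99/7 ≈ 14.143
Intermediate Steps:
r = 112 (r = -16 + 4*((3 + 5)*4) = -16 + 4*(8*4) = -16 + 4*32 = -16 + 128 = 112)
g = 7/99 (g = (6 + 1)/(-13 + 112) = 7/99 ≈ 0.070707)
X(x, F) = 7/99 + F*x (X(x, F) = F*x + 7/99 = 7/99 + F*x)
1/X(26, U) = 1/(7/99 + 0*26) = 1/(7/99 + 0) = 1/(7/99) = 99/7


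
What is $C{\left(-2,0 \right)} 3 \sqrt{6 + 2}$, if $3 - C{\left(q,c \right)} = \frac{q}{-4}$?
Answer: $15 \sqrt{2} \approx 21.213$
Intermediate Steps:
$C{\left(q,c \right)} = 3 + \frac{q}{4}$ ($C{\left(q,c \right)} = 3 - \frac{q}{-4} = 3 - q \left(- \frac{1}{4}\right) = 3 - - \frac{q}{4} = 3 + \frac{q}{4}$)
$C{\left(-2,0 \right)} 3 \sqrt{6 + 2} = \left(3 + \frac{1}{4} \left(-2\right)\right) 3 \sqrt{6 + 2} = \left(3 - \frac{1}{2}\right) 3 \sqrt{8} = \frac{5}{2} \cdot 3 \cdot 2 \sqrt{2} = \frac{15 \cdot 2 \sqrt{2}}{2} = 15 \sqrt{2}$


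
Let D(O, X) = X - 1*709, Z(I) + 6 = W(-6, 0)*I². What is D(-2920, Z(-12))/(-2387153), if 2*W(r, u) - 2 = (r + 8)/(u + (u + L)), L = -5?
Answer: 2999/11935765 ≈ 0.00025126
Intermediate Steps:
W(r, u) = 1 + (8 + r)/(2*(-5 + 2*u)) (W(r, u) = 1 + ((r + 8)/(u + (u - 5)))/2 = 1 + ((8 + r)/(u + (-5 + u)))/2 = 1 + ((8 + r)/(-5 + 2*u))/2 = 1 + (8 + r)/(2*(-5 + 2*u)))
Z(I) = -6 + 4*I²/5 (Z(I) = -6 + ((-2 - 6 + 4*0)/(2*(-5 + 2*0)))*I² = -6 + ((-2 - 6 + 0)/(2*(-5 + 0)))*I² = -6 + ((½)*(-8)/(-5))*I² = -6 + ((½)*(-⅕)*(-8))*I² = -6 + 4*I²/5)
D(O, X) = -709 + X (D(O, X) = X - 709 = -709 + X)
D(-2920, Z(-12))/(-2387153) = (-709 + (-6 + (⅘)*(-12)²))/(-2387153) = (-709 + (-6 + (⅘)*144))*(-1/2387153) = (-709 + (-6 + 576/5))*(-1/2387153) = (-709 + 546/5)*(-1/2387153) = -2999/5*(-1/2387153) = 2999/11935765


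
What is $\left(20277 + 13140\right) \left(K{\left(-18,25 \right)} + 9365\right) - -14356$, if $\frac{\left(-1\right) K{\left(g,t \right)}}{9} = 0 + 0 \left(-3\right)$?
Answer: $312964561$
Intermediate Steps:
$K{\left(g,t \right)} = 0$ ($K{\left(g,t \right)} = - 9 \left(0 + 0 \left(-3\right)\right) = - 9 \left(0 + 0\right) = \left(-9\right) 0 = 0$)
$\left(20277 + 13140\right) \left(K{\left(-18,25 \right)} + 9365\right) - -14356 = \left(20277 + 13140\right) \left(0 + 9365\right) - -14356 = 33417 \cdot 9365 + 14356 = 312950205 + 14356 = 312964561$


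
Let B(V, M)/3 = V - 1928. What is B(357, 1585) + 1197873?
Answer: 1193160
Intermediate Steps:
B(V, M) = -5784 + 3*V (B(V, M) = 3*(V - 1928) = 3*(-1928 + V) = -5784 + 3*V)
B(357, 1585) + 1197873 = (-5784 + 3*357) + 1197873 = (-5784 + 1071) + 1197873 = -4713 + 1197873 = 1193160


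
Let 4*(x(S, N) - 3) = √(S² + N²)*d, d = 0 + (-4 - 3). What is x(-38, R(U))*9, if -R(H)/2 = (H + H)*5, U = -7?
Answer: 27 - 63*√5261/2 ≈ -2257.8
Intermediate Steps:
d = -7 (d = 0 - 7 = -7)
R(H) = -20*H (R(H) = -2*(H + H)*5 = -2*2*H*5 = -20*H)
x(S, N) = 3 - 7*√(N² + S²)/4 (x(S, N) = 3 + (√(S² + N²)*(-7))/4 = 3 + (√(N² + S²)*(-7))/4 = 3 + (-7*√(N² + S²))/4 = 3 - 7*√(N² + S²)/4)
x(-38, R(U))*9 = (3 - 7*√((-20*(-7))² + (-38)²)/4)*9 = (3 - 7*√(140² + 1444)/4)*9 = (3 - 7*√(19600 + 1444)/4)*9 = (3 - 7*√5261/2)*9 = 27 - 63*√5261/2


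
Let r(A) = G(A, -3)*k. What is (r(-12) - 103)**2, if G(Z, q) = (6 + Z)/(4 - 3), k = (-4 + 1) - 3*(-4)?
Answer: 24649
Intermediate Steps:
k = 9 (k = -3 + 12 = 9)
G(Z, q) = 6 + Z (G(Z, q) = (6 + Z)/1 = (6 + Z)*1 = 6 + Z)
r(A) = 54 + 9*A (r(A) = (6 + A)*9 = 54 + 9*A)
(r(-12) - 103)**2 = ((54 + 9*(-12)) - 103)**2 = ((54 - 108) - 103)**2 = (-54 - 103)**2 = (-157)**2 = 24649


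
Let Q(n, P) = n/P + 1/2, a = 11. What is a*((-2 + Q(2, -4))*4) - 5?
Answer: -93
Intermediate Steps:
Q(n, P) = 1/2 + n/P (Q(n, P) = n/P + 1*(1/2) = n/P + 1/2 = 1/2 + n/P)
a*((-2 + Q(2, -4))*4) - 5 = 11*((-2 + (2 + (1/2)*(-4))/(-4))*4) - 5 = 11*((-2 - (2 - 2)/4)*4) - 5 = 11*((-2 - 1/4*0)*4) - 5 = 11*((-2 + 0)*4) - 5 = 11*(-2*4) - 5 = 11*(-8) - 5 = -88 - 5 = -93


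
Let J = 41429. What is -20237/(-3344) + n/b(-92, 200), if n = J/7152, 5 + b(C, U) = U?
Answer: 886308383/145739880 ≈ 6.0814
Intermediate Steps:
b(C, U) = -5 + U
n = 41429/7152 ≈ 5.7926
-20237/(-3344) + n/b(-92, 200) = -20237/(-3344) + 41429/(7152*(-5 + 200)) = -20237*(-1/3344) + (41429/7152)/195 = 20237/3344 + (41429/7152)*(1/195) = 20237/3344 + 41429/1394640 = 886308383/145739880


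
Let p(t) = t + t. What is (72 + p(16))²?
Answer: 10816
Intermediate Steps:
p(t) = 2*t
(72 + p(16))² = (72 + 2*16)² = (72 + 32)² = 104² = 10816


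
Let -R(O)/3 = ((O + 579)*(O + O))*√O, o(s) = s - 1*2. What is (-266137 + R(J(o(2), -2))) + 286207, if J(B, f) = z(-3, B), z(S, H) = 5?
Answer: 20070 - 17520*√5 ≈ -19106.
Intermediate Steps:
o(s) = -2 + s (o(s) = s - 2 = -2 + s)
J(B, f) = 5
R(O) = -6*O^(3/2)*(579 + O) (R(O) = -3*(O + 579)*(O + O)*√O = -3*(579 + O)*(2*O)*√O = -3*2*O*(579 + O)*√O = -6*O^(3/2)*(579 + O))
(-266137 + R(J(o(2), -2))) + 286207 = (-266137 + 6*5^(3/2)*(-579 - 1*5)) + 286207 = (-266137 + 6*(5*√5)*(-579 - 5)) + 286207 = (-266137 + 6*(5*√5)*(-584)) + 286207 = (-266137 - 17520*√5) + 286207 = 20070 - 17520*√5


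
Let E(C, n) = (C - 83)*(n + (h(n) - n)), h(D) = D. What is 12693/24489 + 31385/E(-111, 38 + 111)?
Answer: -133894469/235959678 ≈ -0.56745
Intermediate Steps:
E(C, n) = n*(-83 + C) (E(C, n) = (C - 83)*(n + (n - n)) = (-83 + C)*(n + 0) = (-83 + C)*n = n*(-83 + C))
12693/24489 + 31385/E(-111, 38 + 111) = 12693/24489 + 31385/(((38 + 111)*(-83 - 111))) = 12693*(1/24489) + 31385/((149*(-194))) = 4231/8163 + 31385/(-28906) = 4231/8163 + 31385*(-1/28906) = 4231/8163 - 31385/28906 = -133894469/235959678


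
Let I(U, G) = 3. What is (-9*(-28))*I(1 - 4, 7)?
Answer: 756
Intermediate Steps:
(-9*(-28))*I(1 - 4, 7) = -9*(-28)*3 = 252*3 = 756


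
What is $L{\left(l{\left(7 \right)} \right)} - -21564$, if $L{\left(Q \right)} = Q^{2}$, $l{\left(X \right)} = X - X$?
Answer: $21564$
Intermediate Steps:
$l{\left(X \right)} = 0$
$L{\left(l{\left(7 \right)} \right)} - -21564 = 0^{2} - -21564 = 0 + 21564 = 21564$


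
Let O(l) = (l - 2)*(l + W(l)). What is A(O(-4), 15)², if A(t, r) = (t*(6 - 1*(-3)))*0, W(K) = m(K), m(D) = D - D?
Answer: 0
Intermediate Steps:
m(D) = 0
W(K) = 0
O(l) = l*(-2 + l) (O(l) = (l - 2)*(l + 0) = (-2 + l)*l = l*(-2 + l))
A(t, r) = 0 (A(t, r) = (t*(6 + 3))*0 = (t*9)*0 = (9*t)*0 = 0)
A(O(-4), 15)² = 0² = 0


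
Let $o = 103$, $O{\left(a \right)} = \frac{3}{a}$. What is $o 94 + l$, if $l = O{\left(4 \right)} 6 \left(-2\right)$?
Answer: $9673$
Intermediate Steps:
$l = -9$ ($l = \frac{3}{4} \cdot 6 \left(-2\right) = \frac{9}{2} \left(-2\right) = -9$)
$o 94 + l = 103 \cdot 94 - 9 = 9682 - 9 = 9673$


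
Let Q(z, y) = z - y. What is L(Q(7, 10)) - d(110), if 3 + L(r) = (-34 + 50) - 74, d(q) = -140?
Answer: 79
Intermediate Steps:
L(r) = -61 (L(r) = -3 + ((-34 + 50) - 74) = -3 + (16 - 74) = -3 - 58 = -61)
L(Q(7, 10)) - d(110) = -61 - 1*(-140) = -61 + 140 = 79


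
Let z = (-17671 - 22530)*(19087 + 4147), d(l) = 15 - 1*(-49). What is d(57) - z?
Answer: 934030098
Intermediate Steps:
d(l) = 64 (d(l) = 15 + 49 = 64)
z = -934030034 (z = -40201*23234 = -934030034)
d(57) - z = 64 - 1*(-934030034) = 64 + 934030034 = 934030098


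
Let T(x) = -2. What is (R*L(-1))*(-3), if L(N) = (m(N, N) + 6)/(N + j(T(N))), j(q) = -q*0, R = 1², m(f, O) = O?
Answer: 15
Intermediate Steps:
R = 1
j(q) = 0
L(N) = (6 + N)/N (L(N) = (N + 6)/(N + 0) = (6 + N)/N)
(R*L(-1))*(-3) = (1*((6 - 1)/(-1)))*(-3) = (1*(-1*5))*(-3) = (1*(-5))*(-3) = -5*(-3) = 15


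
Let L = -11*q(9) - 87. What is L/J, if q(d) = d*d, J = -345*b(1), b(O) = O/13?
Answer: 4238/115 ≈ 36.852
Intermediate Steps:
b(O) = O/13 (b(O) = O*(1/13) = O/13)
J = -345/13 ≈ -26.538
q(d) = d**2
L = -978 (L = -11*9**2 - 87 = -11*81 - 87 = -891 - 87 = -978)
L/J = -978/(-345/13) = -978*(-13/345) = 4238/115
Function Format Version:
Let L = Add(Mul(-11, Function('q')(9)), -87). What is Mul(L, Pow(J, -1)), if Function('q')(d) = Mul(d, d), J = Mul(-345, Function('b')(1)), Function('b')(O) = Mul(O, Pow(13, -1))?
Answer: Rational(4238, 115) ≈ 36.852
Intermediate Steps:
Function('b')(O) = Mul(Rational(1, 13), O) (Function('b')(O) = Mul(O, Rational(1, 13)) = Mul(Rational(1, 13), O))
J = Rational(-345, 13) (J = Mul(-345, Mul(Rational(1, 13), 1)) = Mul(-345, Rational(1, 13)) = Rational(-345, 13) ≈ -26.538)
Function('q')(d) = Pow(d, 2)
L = -978 (L = Add(Mul(-11, Pow(9, 2)), -87) = Add(Mul(-11, 81), -87) = Add(-891, -87) = -978)
Mul(L, Pow(J, -1)) = Mul(-978, Pow(Rational(-345, 13), -1)) = Mul(-978, Rational(-13, 345)) = Rational(4238, 115)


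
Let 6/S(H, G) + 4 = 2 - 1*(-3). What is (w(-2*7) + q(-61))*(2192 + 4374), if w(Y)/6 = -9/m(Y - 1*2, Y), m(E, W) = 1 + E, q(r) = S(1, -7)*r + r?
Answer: -13900222/5 ≈ -2.7800e+6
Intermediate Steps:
S(H, G) = 6 (S(H, G) = 6/(-4 + (2 - 1*(-3))) = 6/(-4 + (2 + 3)) = 6/(-4 + 5) = 6/1 = 6*1 = 6)
q(r) = 7*r (q(r) = 6*r + r = 7*r)
w(Y) = -54/(-1 + Y) (w(Y) = 6*(-9/(1 + (Y - 1*2))) = 6*(-9/(1 + (Y - 2))) = 6*(-9/(1 + (-2 + Y))) = 6*(-9/(-1 + Y)) = -54/(-1 + Y))
(w(-2*7) + q(-61))*(2192 + 4374) = (-54/(-1 - 2*7) + 7*(-61))*(2192 + 4374) = (-54/(-1 - 14) - 427)*6566 = (-54/(-15) - 427)*6566 = (-54*(-1/15) - 427)*6566 = (18/5 - 427)*6566 = -2117/5*6566 = -13900222/5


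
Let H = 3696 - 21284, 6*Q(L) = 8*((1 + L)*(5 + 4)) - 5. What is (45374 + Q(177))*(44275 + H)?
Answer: 7607262785/6 ≈ 1.2679e+9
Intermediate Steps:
Q(L) = 67/6 + 12*L (Q(L) = (8*((1 + L)*(5 + 4)) - 5)/6 = (8*((1 + L)*9) - 5)/6 = (8*(9 + 9*L) - 5)/6 = ((72 + 72*L) - 5)/6 = (67 + 72*L)/6 = 67/6 + 12*L)
H = -17588
(45374 + Q(177))*(44275 + H) = (45374 + (67/6 + 12*177))*(44275 - 17588) = (45374 + (67/6 + 2124))*26687 = (45374 + 12811/6)*26687 = (285055/6)*26687 = 7607262785/6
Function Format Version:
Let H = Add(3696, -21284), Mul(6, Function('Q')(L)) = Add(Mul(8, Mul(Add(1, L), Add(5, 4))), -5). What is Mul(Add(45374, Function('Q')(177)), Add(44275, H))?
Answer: Rational(7607262785, 6) ≈ 1.2679e+9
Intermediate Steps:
Function('Q')(L) = Add(Rational(67, 6), Mul(12, L)) (Function('Q')(L) = Mul(Rational(1, 6), Add(Mul(8, Mul(Add(1, L), Add(5, 4))), -5)) = Mul(Rational(1, 6), Add(Mul(8, Mul(Add(1, L), 9)), -5)) = Mul(Rational(1, 6), Add(Mul(8, Add(9, Mul(9, L))), -5)) = Mul(Rational(1, 6), Add(Add(72, Mul(72, L)), -5)) = Mul(Rational(1, 6), Add(67, Mul(72, L))) = Add(Rational(67, 6), Mul(12, L)))
H = -17588
Mul(Add(45374, Function('Q')(177)), Add(44275, H)) = Mul(Add(45374, Add(Rational(67, 6), Mul(12, 177))), Add(44275, -17588)) = Mul(Add(45374, Add(Rational(67, 6), 2124)), 26687) = Mul(Add(45374, Rational(12811, 6)), 26687) = Mul(Rational(285055, 6), 26687) = Rational(7607262785, 6)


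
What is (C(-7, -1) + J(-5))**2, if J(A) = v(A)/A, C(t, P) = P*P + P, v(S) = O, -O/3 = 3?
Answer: 81/25 ≈ 3.2400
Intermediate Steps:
O = -9 (O = -3*3 = -9)
v(S) = -9
C(t, P) = P + P**2 (C(t, P) = P**2 + P = P + P**2)
J(A) = -9/A
(C(-7, -1) + J(-5))**2 = (-(1 - 1) - 9/(-5))**2 = (-1*0 - 9*(-1/5))**2 = (0 + 9/5)**2 = (9/5)**2 = 81/25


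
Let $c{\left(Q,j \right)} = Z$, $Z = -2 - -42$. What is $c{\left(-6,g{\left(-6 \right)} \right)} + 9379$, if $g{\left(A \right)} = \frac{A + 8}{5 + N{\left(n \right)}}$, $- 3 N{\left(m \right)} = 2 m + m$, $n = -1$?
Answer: $9419$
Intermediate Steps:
$N{\left(m \right)} = - m$ ($N{\left(m \right)} = - \frac{2 m + m}{3} = - \frac{3 m}{3} = - m$)
$Z = 40$ ($Z = -2 + 42 = 40$)
$g{\left(A \right)} = \frac{4}{3} + \frac{A}{6}$ ($g{\left(A \right)} = \frac{A + 8}{5 - -1} = \frac{8 + A}{5 + 1} = \frac{8 + A}{6} = \left(8 + A\right) \frac{1}{6} = \frac{4}{3} + \frac{A}{6}$)
$c{\left(Q,j \right)} = 40$
$c{\left(-6,g{\left(-6 \right)} \right)} + 9379 = 40 + 9379 = 9419$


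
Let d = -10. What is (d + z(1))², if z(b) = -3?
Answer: 169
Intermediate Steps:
(d + z(1))² = (-10 - 3)² = (-13)² = 169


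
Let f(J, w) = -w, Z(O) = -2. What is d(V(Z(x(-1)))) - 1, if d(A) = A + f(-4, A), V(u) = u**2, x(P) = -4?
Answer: -1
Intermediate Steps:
d(A) = 0 (d(A) = A - A = 0)
d(V(Z(x(-1)))) - 1 = 0 - 1 = -1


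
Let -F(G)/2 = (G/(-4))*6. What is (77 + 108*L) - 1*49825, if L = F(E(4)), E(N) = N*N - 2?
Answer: -45212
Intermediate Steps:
E(N) = -2 + N² (E(N) = N² - 2 = -2 + N²)
F(G) = 3*G (F(G) = -2*G/(-4)*6 = -2*G*(-¼)*6 = -2*(-G/4)*6 = -(-3)*G = 3*G)
L = 42 (L = 3*(-2 + 4²) = 3*(-2 + 16) = 3*14 = 42)
(77 + 108*L) - 1*49825 = (77 + 108*42) - 1*49825 = (77 + 4536) - 49825 = 4613 - 49825 = -45212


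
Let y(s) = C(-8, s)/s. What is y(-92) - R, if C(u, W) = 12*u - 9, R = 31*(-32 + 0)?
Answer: 91369/92 ≈ 993.14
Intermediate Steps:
R = -992 (R = 31*(-32) = -992)
C(u, W) = -9 + 12*u
y(s) = -105/s (y(s) = (-9 + 12*(-8))/s = (-9 - 96)/s = -105/s)
y(-92) - R = -105/(-92) - 1*(-992) = -105*(-1/92) + 992 = 105/92 + 992 = 91369/92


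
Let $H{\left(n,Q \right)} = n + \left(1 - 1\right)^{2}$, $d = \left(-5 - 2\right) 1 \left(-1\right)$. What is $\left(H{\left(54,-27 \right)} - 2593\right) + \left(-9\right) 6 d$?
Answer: $-2917$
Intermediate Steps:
$d = 7$ ($d = \left(-7\right) \left(-1\right) = 7$)
$H{\left(n,Q \right)} = n$ ($H{\left(n,Q \right)} = n + 0^{2} = n + 0 = n$)
$\left(H{\left(54,-27 \right)} - 2593\right) + \left(-9\right) 6 d = \left(54 - 2593\right) + \left(-9\right) 6 \cdot 7 = -2539 - 378 = -2917$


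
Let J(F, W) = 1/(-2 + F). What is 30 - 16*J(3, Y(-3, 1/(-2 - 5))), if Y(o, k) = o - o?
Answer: 14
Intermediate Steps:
Y(o, k) = 0
30 - 16*J(3, Y(-3, 1/(-2 - 5))) = 30 - 16/(-2 + 3) = 30 - 16/1 = 30 - 16*1 = 30 - 16 = 14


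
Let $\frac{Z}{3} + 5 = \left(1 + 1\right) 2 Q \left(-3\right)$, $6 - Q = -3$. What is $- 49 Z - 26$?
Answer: $16585$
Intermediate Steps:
$Q = 9$ ($Q = 6 - -3 = 6 + 3 = 9$)
$Z = -339$ ($Z = -15 + 3 \left(1 + 1\right) 2 \cdot 9 \left(-3\right) = -15 + 3 \cdot 2 \cdot 18 \left(-3\right) = -15 + 3 \cdot 2 \left(-54\right) = -15 + 3 \left(-108\right) = -15 - 324 = -339$)
$- 49 Z - 26 = \left(-49\right) \left(-339\right) - 26 = 16611 - 26 = 16585$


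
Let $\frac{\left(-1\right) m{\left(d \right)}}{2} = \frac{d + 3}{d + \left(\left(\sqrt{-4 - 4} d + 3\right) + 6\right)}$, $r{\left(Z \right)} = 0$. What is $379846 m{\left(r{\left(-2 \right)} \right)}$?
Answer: $- \frac{759692}{3} \approx -2.5323 \cdot 10^{5}$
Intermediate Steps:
$m{\left(d \right)} = - \frac{2 \left(3 + d\right)}{9 + d + 2 i d \sqrt{2}}$ ($m{\left(d \right)} = - 2 \frac{d + 3}{d + \left(\left(\sqrt{-4 - 4} d + 3\right) + 6\right)} = - 2 \frac{3 + d}{d + \left(\left(\sqrt{-8} d + 3\right) + 6\right)} = - 2 \frac{3 + d}{d + \left(\left(2 i \sqrt{2} d + 3\right) + 6\right)} = - 2 \frac{3 + d}{d + \left(\left(2 i d \sqrt{2} + 3\right) + 6\right)} = - 2 \frac{3 + d}{d + \left(\left(3 + 2 i d \sqrt{2}\right) + 6\right)} = - 2 \frac{3 + d}{d + \left(9 + 2 i d \sqrt{2}\right)} = - 2 \frac{3 + d}{9 + d + 2 i d \sqrt{2}} = - \frac{2 \left(3 + d\right)}{9 + d + 2 i d \sqrt{2}}$)
$379846 m{\left(r{\left(-2 \right)} \right)} = 379846 \frac{2 \left(-3 - 0\right)}{9 + 0 + 2 i 0 \sqrt{2}} = 379846 \frac{2 \left(-3 + 0\right)}{9 + 0 + 0} = 379846 \cdot 2 \cdot \frac{1}{9} \left(-3\right) = 379846 \left(- \frac{2}{3}\right) = - \frac{759692}{3}$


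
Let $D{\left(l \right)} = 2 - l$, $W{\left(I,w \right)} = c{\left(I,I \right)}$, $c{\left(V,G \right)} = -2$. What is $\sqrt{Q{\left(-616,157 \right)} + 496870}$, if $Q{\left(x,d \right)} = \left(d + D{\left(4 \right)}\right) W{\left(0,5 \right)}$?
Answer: $4 \sqrt{31035} \approx 704.67$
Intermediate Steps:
$W{\left(I,w \right)} = -2$
$Q{\left(x,d \right)} = 4 - 2 d$ ($Q{\left(x,d \right)} = \left(d + \left(2 - 4\right)\right) \left(-2\right) = \left(d - 2\right) \left(-2\right) = \left(-2 + d\right) \left(-2\right) = 4 - 2 d$)
$\sqrt{Q{\left(-616,157 \right)} + 496870} = \sqrt{\left(4 - 314\right) + 496870} = \sqrt{-310 + 496870} = \sqrt{496560} = 4 \sqrt{31035}$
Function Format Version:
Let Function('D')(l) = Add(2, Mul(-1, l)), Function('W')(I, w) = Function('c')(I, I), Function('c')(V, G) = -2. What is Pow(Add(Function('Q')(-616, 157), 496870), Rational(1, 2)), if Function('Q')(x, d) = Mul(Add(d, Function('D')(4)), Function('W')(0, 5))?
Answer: Mul(4, Pow(31035, Rational(1, 2))) ≈ 704.67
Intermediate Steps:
Function('W')(I, w) = -2
Function('Q')(x, d) = Add(4, Mul(-2, d)) (Function('Q')(x, d) = Mul(Add(d, Add(2, Mul(-1, 4))), -2) = Mul(Add(d, Add(2, -4)), -2) = Mul(Add(d, -2), -2) = Mul(Add(-2, d), -2) = Add(4, Mul(-2, d)))
Pow(Add(Function('Q')(-616, 157), 496870), Rational(1, 2)) = Pow(Add(Add(4, Mul(-2, 157)), 496870), Rational(1, 2)) = Pow(Add(Add(4, -314), 496870), Rational(1, 2)) = Pow(Add(-310, 496870), Rational(1, 2)) = Pow(496560, Rational(1, 2)) = Mul(4, Pow(31035, Rational(1, 2)))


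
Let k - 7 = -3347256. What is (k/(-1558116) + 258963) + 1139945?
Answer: 2179664284577/1558116 ≈ 1.3989e+6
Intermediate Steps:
k = -3347249 (k = 7 - 3347256 = -3347249)
(k/(-1558116) + 258963) + 1139945 = (-3347249/(-1558116) + 258963) + 1139945 = (-3347249*(-1/1558116) + 258963) + 1139945 = (3347249/1558116 + 258963) + 1139945 = 403497740957/1558116 + 1139945 = 2179664284577/1558116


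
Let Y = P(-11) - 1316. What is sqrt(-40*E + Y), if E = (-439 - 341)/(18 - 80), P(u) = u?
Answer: I*sqrt(1758847)/31 ≈ 42.781*I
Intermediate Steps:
E = 390/31 (E = -780/(-62) = -780*(-1/62) = 390/31 ≈ 12.581)
Y = -1327 (Y = -11 - 1316 = -1327)
sqrt(-40*E + Y) = sqrt(-40*390/31 - 1327) = sqrt(-15600/31 - 1327) = sqrt(-56737/31) = I*sqrt(1758847)/31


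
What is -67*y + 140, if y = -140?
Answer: 9520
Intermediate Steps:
-67*y + 140 = -67*(-140) + 140 = 9380 + 140 = 9520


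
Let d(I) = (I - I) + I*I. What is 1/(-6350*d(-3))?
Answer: -1/57150 ≈ -1.7498e-5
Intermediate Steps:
d(I) = I**2 (d(I) = 0 + I**2 = I**2)
1/(-6350*d(-3)) = 1/(-6350*(-3)**2) = 1/(-6350*9) = 1/(-57150) = -1/57150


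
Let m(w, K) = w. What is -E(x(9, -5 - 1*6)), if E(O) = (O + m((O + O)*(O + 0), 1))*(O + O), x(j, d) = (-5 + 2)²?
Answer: -3078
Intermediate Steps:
x(j, d) = 9 (x(j, d) = (-3)² = 9)
E(O) = 2*O*(O + 2*O²) (E(O) = (O + (O + O)*(O + 0))*(O + O) = (O + (2*O)*O)*(2*O) = (O + 2*O²)*(2*O) = 2*O*(O + 2*O²))
-E(x(9, -5 - 1*6)) = -9²*(2 + 4*9) = -81*(2 + 36) = -81*38 = -1*3078 = -3078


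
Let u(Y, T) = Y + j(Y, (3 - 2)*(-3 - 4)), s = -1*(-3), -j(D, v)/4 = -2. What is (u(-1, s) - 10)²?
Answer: 9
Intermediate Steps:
j(D, v) = 8 (j(D, v) = -4*(-2) = 8)
s = 3
u(Y, T) = 8 + Y (u(Y, T) = Y + 8 = 8 + Y)
(u(-1, s) - 10)² = ((8 - 1) - 10)² = (7 - 10)² = (-3)² = 9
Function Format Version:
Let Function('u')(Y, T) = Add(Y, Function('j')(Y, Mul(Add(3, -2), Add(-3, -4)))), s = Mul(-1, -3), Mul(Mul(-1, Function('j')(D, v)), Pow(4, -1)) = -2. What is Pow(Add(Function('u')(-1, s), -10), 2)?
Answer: 9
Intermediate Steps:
Function('j')(D, v) = 8 (Function('j')(D, v) = Mul(-4, -2) = 8)
s = 3
Function('u')(Y, T) = Add(8, Y) (Function('u')(Y, T) = Add(Y, 8) = Add(8, Y))
Pow(Add(Function('u')(-1, s), -10), 2) = Pow(Add(Add(8, -1), -10), 2) = Pow(Add(7, -10), 2) = Pow(-3, 2) = 9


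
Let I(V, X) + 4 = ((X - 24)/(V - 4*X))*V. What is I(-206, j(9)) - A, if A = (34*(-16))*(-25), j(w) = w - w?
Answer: -13628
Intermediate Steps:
j(w) = 0
I(V, X) = -4 + V*(-24 + X)/(V - 4*X) (I(V, X) = -4 + ((X - 24)/(V - 4*X))*V = -4 + ((-24 + X)/(V - 4*X))*V = -4 + V*(-24 + X)/(V - 4*X))
A = 13600 (A = -544*(-25) = 13600)
I(-206, j(9)) - A = (-28*(-206) + 16*0 - 206*0)/(-206 - 4*0) - 1*13600 = (5768 + 0 + 0)/(-206 + 0) - 13600 = 5768/(-206) - 13600 = -1/206*5768 - 13600 = -28 - 13600 = -13628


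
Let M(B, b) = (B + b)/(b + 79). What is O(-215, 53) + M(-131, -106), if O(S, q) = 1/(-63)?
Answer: 184/21 ≈ 8.7619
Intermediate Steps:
O(S, q) = -1/63
M(B, b) = (B + b)/(79 + b)
O(-215, 53) + M(-131, -106) = -1/63 + (-131 - 106)/(79 - 106) = -1/63 - 237/(-27) = -1/63 - 1/27*(-237) = -1/63 + 79/9 = 184/21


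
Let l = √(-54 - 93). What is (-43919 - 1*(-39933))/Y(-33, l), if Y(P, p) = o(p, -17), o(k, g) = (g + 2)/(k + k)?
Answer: 55804*I*√3/15 ≈ 6443.7*I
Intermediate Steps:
o(k, g) = (2 + g)/(2*k) (o(k, g) = (2 + g)/((2*k)) = (2 + g)*(1/(2*k)) = (2 + g)/(2*k))
l = 7*I*√3 (l = √(-147) = 7*I*√3 ≈ 12.124*I)
Y(P, p) = -15/(2*p) (Y(P, p) = (2 - 17)/(2*p) = (½)*(-15)/p = -15/(2*p))
(-43919 - 1*(-39933))/Y(-33, l) = (-43919 - 1*(-39933))/((-15*(-I*√3/21)/2)) = (-43919 + 39933)/((-(-5)*I*√3/14)) = -3986*(-14*I*√3/15) = -(-55804)*I*√3/15 = 55804*I*√3/15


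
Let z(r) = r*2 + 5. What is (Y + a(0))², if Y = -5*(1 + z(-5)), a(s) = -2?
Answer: 324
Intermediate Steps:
z(r) = 5 + 2*r (z(r) = 2*r + 5 = 5 + 2*r)
Y = 20 (Y = -5*(1 + (5 + 2*(-5))) = -5*(1 + (5 - 10)) = -5*(1 - 5) = -5*(-4) = 20)
(Y + a(0))² = (20 - 2)² = 18² = 324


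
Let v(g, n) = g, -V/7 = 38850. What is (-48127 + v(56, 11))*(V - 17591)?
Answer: 13918525411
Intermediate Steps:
V = -271950 (V = -7*38850 = -271950)
(-48127 + v(56, 11))*(V - 17591) = (-48127 + 56)*(-271950 - 17591) = -48071*(-289541) = 13918525411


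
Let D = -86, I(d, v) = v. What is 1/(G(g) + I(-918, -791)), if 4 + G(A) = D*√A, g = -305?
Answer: I/(-795*I + 86*√305) ≈ -0.0002753 + 0.00052009*I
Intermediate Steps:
G(A) = -4 - 86*√A
1/(G(g) + I(-918, -791)) = 1/((-4 - 86*I*√305) - 791) = 1/(-795 - 86*I*√305)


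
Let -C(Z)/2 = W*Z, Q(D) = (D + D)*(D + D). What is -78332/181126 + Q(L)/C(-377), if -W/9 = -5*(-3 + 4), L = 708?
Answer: 10014165786/170711255 ≈ 58.661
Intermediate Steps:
Q(D) = 4*D**2 (Q(D) = (2*D)*(2*D) = 4*D**2)
W = 45 (W = -(-45)*(-3 + 4) = -(-45) = -9*(-5) = 45)
C(Z) = -90*Z
-78332/181126 + Q(L)/C(-377) = -78332/181126 + (4*708**2)/((-90*(-377))) = -78332*1/181126 + (4*501264)/33930 = -39166/90563 + 2005056*(1/33930) = -39166/90563 + 111392/1885 = 10014165786/170711255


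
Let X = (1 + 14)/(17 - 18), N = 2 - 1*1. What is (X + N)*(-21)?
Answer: 294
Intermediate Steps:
N = 1 (N = 2 - 1 = 1)
X = -15 (X = 15/(-1) = 15*(-1) = -15)
(X + N)*(-21) = (-15 + 1)*(-21) = -14*(-21) = 294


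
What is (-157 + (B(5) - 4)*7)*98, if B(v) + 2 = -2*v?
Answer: -26362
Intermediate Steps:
B(v) = -2 - 2*v
(-157 + (B(5) - 4)*7)*98 = (-157 + ((-2 - 2*5) - 4)*7)*98 = (-157 + ((-2 - 10) - 4)*7)*98 = (-157 + (-12 - 4)*7)*98 = (-157 - 16*7)*98 = (-157 - 112)*98 = -269*98 = -26362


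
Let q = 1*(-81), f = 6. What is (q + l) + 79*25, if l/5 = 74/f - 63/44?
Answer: 257203/132 ≈ 1948.5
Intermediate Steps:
q = -81
l = 7195/132 (l = 5*(74/6 - 63/44) = 5*(74*(⅙) - 63*1/44) = 5*(37/3 - 63/44) = 5*(1439/132) = 7195/132 ≈ 54.508)
(q + l) + 79*25 = (-81 + 7195/132) + 79*25 = -3497/132 + 1975 = 257203/132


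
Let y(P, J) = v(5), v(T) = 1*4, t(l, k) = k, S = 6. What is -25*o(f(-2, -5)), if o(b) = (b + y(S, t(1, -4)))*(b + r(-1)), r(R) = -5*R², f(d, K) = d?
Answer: 350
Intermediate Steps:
v(T) = 4
y(P, J) = 4
o(b) = (-5 + b)*(4 + b) (o(b) = (b + 4)*(b - 5*(-1)²) = (4 + b)*(b - 5*1) = (4 + b)*(b - 5) = (4 + b)*(-5 + b) = (-5 + b)*(4 + b))
-25*o(f(-2, -5)) = -25*(-20 + (-2)² - 1*(-2)) = -25*(-20 + 4 + 2) = -25*(-14) = 350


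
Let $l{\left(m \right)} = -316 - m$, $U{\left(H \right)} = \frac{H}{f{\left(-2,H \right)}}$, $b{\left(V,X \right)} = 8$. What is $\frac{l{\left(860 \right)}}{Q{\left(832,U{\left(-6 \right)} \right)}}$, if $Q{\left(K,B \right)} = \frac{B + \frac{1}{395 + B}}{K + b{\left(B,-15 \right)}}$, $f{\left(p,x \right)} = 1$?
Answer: $\frac{384269760}{2333} \approx 1.6471 \cdot 10^{5}$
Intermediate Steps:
$U{\left(H \right)} = H$ ($U{\left(H \right)} = \frac{H}{1} = H 1 = H$)
$Q{\left(K,B \right)} = \frac{B + \frac{1}{395 + B}}{8 + K}$ ($Q{\left(K,B \right)} = \frac{B + \frac{1}{395 + B}}{K + 8} = \frac{B + \frac{1}{395 + B}}{8 + K}$)
$\frac{l{\left(860 \right)}}{Q{\left(832,U{\left(-6 \right)} \right)}} = \frac{-316 - 860}{\frac{1}{3160 + 8 \left(-6\right) + 395 \cdot 832 - 4992} \left(1 + \left(-6\right)^{2} + 395 \left(-6\right)\right)} = \frac{-316 - 860}{\frac{1}{3160 - 48 + 328640 - 4992} \left(1 + 36 - 2370\right)} = - \frac{1176}{\frac{1}{326760} \left(-2333\right)} = - \frac{1176}{- \frac{2333}{326760}} = \left(-1176\right) \left(- \frac{326760}{2333}\right) = \frac{384269760}{2333}$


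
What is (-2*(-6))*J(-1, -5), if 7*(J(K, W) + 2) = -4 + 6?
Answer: -144/7 ≈ -20.571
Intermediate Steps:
J(K, W) = -12/7 (J(K, W) = -2 + (-4 + 6)/7 = -2 + (⅐)*2 = -2 + 2/7 = -12/7)
(-2*(-6))*J(-1, -5) = -2*(-6)*(-12/7) = 12*(-12/7) = -144/7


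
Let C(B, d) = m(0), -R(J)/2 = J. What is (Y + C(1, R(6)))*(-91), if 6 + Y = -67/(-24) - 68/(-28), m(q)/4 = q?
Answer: 1703/24 ≈ 70.958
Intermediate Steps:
m(q) = 4*q
R(J) = -2*J
C(B, d) = 0 (C(B, d) = 4*0 = 0)
Y = -131/168 (Y = -6 + (-67/(-24) - 68/(-28)) = -6 + (-67*(-1/24) - 68*(-1/28)) = -6 + (67/24 + 17/7) = -6 + 877/168 = -131/168 ≈ -0.77976)
(Y + C(1, R(6)))*(-91) = (-131/168 + 0)*(-91) = -131/168*(-91) = 1703/24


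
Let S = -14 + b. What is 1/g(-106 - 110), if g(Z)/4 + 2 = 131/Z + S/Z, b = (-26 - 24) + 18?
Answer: -54/517 ≈ -0.10445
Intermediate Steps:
b = -32 (b = -50 + 18 = -32)
S = -46 (S = -14 - 32 = -46)
g(Z) = -8 + 340/Z (g(Z) = -8 + 4*(131/Z - 46/Z) = -8 + 4*(85/Z) = -8 + 340/Z)
1/g(-106 - 110) = 1/(-8 + 340/(-106 - 110)) = 1/(-8 + 340/(-216)) = 1/(-8 + 340*(-1/216)) = 1/(-8 - 85/54) = 1/(-517/54) = -54/517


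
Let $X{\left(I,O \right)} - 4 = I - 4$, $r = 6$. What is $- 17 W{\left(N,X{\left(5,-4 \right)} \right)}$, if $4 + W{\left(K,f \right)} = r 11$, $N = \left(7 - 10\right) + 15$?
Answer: $-1054$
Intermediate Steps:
$X{\left(I,O \right)} = I$ ($X{\left(I,O \right)} = 4 + \left(I - 4\right) = 4 + \left(-4 + I\right) = I$)
$N = 12$ ($N = -3 + 15 = 12$)
$W{\left(K,f \right)} = 62$ ($W{\left(K,f \right)} = -4 + 6 \cdot 11 = -4 + 66 = 62$)
$- 17 W{\left(N,X{\left(5,-4 \right)} \right)} = \left(-17\right) 62 = -1054$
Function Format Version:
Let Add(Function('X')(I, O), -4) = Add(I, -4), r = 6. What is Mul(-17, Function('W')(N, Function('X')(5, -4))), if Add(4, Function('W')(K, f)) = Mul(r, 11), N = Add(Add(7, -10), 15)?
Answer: -1054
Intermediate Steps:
Function('X')(I, O) = I (Function('X')(I, O) = Add(4, Add(I, -4)) = Add(4, Add(-4, I)) = I)
N = 12 (N = Add(-3, 15) = 12)
Function('W')(K, f) = 62 (Function('W')(K, f) = Add(-4, Mul(6, 11)) = Add(-4, 66) = 62)
Mul(-17, Function('W')(N, Function('X')(5, -4))) = Mul(-17, 62) = -1054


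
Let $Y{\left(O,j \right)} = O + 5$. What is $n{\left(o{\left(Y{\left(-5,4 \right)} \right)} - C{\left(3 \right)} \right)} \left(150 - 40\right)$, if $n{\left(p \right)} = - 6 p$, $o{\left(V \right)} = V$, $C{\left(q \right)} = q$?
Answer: $1980$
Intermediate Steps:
$Y{\left(O,j \right)} = 5 + O$
$n{\left(o{\left(Y{\left(-5,4 \right)} \right)} - C{\left(3 \right)} \right)} \left(150 - 40\right) = - 6 \left(\left(5 - 5\right) - 3\right) \left(150 - 40\right) = - 6 \left(0 - 3\right) 110 = \left(-6\right) \left(-3\right) 110 = 18 \cdot 110 = 1980$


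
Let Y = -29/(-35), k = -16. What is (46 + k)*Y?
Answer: 174/7 ≈ 24.857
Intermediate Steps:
Y = 29/35 (Y = -29*(-1/35) = 29/35 ≈ 0.82857)
(46 + k)*Y = (46 - 16)*(29/35) = 30*(29/35) = 174/7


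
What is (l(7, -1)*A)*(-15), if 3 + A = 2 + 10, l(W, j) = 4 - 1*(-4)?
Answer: -1080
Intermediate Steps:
l(W, j) = 8 (l(W, j) = 4 + 4 = 8)
A = 9 (A = -3 + (2 + 10) = -3 + 12 = 9)
(l(7, -1)*A)*(-15) = (8*9)*(-15) = 72*(-15) = -1080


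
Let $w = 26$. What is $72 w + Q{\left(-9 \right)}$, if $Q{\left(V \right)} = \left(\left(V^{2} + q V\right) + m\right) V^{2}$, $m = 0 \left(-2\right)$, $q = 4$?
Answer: $5517$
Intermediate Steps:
$m = 0$
$Q{\left(V \right)} = V^{2} \left(V^{2} + 4 V\right)$ ($Q{\left(V \right)} = \left(\left(V^{2} + 4 V\right) + 0\right) V^{2} = \left(V^{2} + 4 V\right) V^{2} = V^{2} \left(V^{2} + 4 V\right)$)
$72 w + Q{\left(-9 \right)} = 72 \cdot 26 + \left(-9\right)^{3} \left(4 - 9\right) = 1872 - -3645 = 1872 + 3645 = 5517$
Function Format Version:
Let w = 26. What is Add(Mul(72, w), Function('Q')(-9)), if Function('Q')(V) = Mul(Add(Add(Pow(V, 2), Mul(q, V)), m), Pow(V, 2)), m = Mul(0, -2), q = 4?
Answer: 5517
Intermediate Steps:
m = 0
Function('Q')(V) = Mul(Pow(V, 2), Add(Pow(V, 2), Mul(4, V))) (Function('Q')(V) = Mul(Add(Add(Pow(V, 2), Mul(4, V)), 0), Pow(V, 2)) = Mul(Add(Pow(V, 2), Mul(4, V)), Pow(V, 2)) = Mul(Pow(V, 2), Add(Pow(V, 2), Mul(4, V))))
Add(Mul(72, w), Function('Q')(-9)) = Add(Mul(72, 26), Mul(Pow(-9, 3), Add(4, -9))) = Add(1872, Mul(-729, -5)) = Add(1872, 3645) = 5517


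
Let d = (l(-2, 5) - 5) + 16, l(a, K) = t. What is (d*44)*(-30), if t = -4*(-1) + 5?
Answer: -26400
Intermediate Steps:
t = 9 (t = 4 + 5 = 9)
l(a, K) = 9
d = 20 (d = (9 - 5) + 16 = 4 + 16 = 20)
(d*44)*(-30) = (20*44)*(-30) = 880*(-30) = -26400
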